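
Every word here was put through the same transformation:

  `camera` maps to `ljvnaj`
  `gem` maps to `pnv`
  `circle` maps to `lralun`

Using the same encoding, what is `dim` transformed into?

mrv

Compare letters: c→l is +9, a→j is +9, m→v is +9 — a constant shift. Every letter moves 9 places later in the alphabet, wrapping around z→a.
Applying it to dim: d+9=m, i+9=r, m+9=v.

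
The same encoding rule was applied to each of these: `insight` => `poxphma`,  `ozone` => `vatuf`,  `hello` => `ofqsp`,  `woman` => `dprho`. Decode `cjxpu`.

visit

Shifts by position in insight: pos 0: i→p (+7), pos 1: n→o (+1), pos 2: s→x (+5), pos 3: i→p (+7), pos 4: g→h (+1), pos 5: h→m (+5) — repeating every 3. A repeating key of period 3 is used — shifts +7, +1, +5 over and over.
Undoing it on cjxpu: c−7=v, j−1=i, x−5=s, p−7=i, u−1=t.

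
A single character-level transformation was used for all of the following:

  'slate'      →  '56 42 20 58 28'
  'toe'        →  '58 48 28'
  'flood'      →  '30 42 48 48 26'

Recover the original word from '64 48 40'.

wok

s(#19)→56 and l(#12)→42: differences scale by 2, so n = 2·pos + 18. With a=1..z=26, the number is 2·pos + 18.
Reversing it on 64 48 40: 64→(64−18)÷2=23=w, 48→(48−18)÷2=15=o, 40→(40−18)÷2=11=k.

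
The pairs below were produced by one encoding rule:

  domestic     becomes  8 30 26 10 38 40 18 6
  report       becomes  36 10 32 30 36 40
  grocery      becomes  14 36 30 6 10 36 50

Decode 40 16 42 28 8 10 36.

thunder

d(#4)→8 and o(#15)→30: differences scale by 2, so n = 2·pos + 0. The formula is n = 2×(alphabet index, a=1).
Undoing it on 40 16 42 28 8 10 36: 40→(40−0)÷2=20=t, 16→(16−0)÷2=8=h, 42→(42−0)÷2=21=u, 28→(28−0)÷2=14=n, 8→(8−0)÷2=4=d, 10→(10−0)÷2=5=e, 36→(36−0)÷2=18=r.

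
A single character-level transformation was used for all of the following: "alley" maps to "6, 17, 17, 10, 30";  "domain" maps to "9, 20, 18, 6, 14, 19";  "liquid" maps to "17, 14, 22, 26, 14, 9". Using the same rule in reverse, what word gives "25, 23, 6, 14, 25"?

Each letter is replaced by its alphabet position (a=1..z=26) + 5.
Reversing it on 25, 23, 6, 14, 25: 25→(25−5)÷1=20=t, 23→(23−5)÷1=18=r, 6→(6−5)÷1=1=a, 14→(14−5)÷1=9=i, 25→(25−5)÷1=20=t.

trait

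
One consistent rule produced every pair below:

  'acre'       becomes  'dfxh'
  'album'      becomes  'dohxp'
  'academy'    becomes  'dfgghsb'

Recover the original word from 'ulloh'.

rifle

Shifts by position in acre: pos 0: a→d (+3), pos 1: c→f (+3), pos 2: r→x (+6), pos 3: e→h (+3) — repeating every 3. The shifts repeat in a cycle of length 3: positions 0,1,… shift by +3, +3, +6, then the pattern repeats.
Decoding ulloh: u−3=r, l−3=i, l−6=f, o−3=l, h−3=e.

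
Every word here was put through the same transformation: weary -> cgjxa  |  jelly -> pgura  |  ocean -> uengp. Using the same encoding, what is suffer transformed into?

ywolga

Shifts by position in weary: pos 0: w→c (+6), pos 1: e→g (+2), pos 2: a→j (+9), pos 3: r→x (+6), pos 4: y→a (+2) — repeating every 3. It's a Vigenère-style cipher with numeric key [6,2,9]: position i shifts by key[i mod 3].
Applying it to suffer: s+6=y, u+2=w, f+9=o, f+6=l, e+2=g, r+9=a.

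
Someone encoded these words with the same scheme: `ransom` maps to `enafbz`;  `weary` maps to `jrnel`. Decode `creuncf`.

perhaps

Compare letters: r→e is +13, a→n is +13, n→a is +13 — a constant shift. This is a Caesar cipher with shift 13.
Undoing it on creuncf: c−13=p, r−13=e, e−13=r, u−13=h, n−13=a, c−13=p, f−13=s.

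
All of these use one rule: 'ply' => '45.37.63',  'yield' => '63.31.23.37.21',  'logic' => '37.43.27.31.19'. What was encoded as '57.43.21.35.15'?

p(#16)→45 and l(#12)→37: differences scale by 2, so n = 2·pos + 13. Each letter becomes 2×(its alphabet position, a=1..z=26) + 13.
Decoding 57.43.21.35.15: 57→(57−13)÷2=22=v, 43→(43−13)÷2=15=o, 21→(21−13)÷2=4=d, 35→(35−13)÷2=11=k, 15→(15−13)÷2=1=a.

vodka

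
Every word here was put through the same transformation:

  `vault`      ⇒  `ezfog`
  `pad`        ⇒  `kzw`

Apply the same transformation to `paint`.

Each pair mirrors across the alphabet (v↔e, a↔z, u↔f): positions sum to 25. Letters are reflected about the middle of the alphabet (position → 25−position): Atbash.
On paint: p↔k, a↔z, i↔r, n↔m, t↔g.

kzrmg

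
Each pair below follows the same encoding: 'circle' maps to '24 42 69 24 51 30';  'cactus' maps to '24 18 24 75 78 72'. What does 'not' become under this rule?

c(#3)→24 and i(#9)→42: differences scale by 3, so n = 3·pos + 15. With a=1..z=26, the number is 3·pos + 15.
For not: n=14→57, o=15→60, t=20→75.

57 60 75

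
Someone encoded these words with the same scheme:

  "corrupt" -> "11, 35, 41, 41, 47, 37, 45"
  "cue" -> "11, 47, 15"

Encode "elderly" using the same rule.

15, 29, 13, 15, 41, 29, 55

The formula is n = 2×(alphabet index, a=1) + 5.
For elderly: e=5→15, l=12→29, d=4→13, e=5→15, r=18→41, l=12→29, y=25→55.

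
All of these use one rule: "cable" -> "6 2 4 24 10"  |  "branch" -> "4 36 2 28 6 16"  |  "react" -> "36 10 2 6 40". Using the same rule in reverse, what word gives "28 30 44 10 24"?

novel

The formula is n = 2×(alphabet index, a=1).
Undoing it on 28 30 44 10 24: 28→(28−0)÷2=14=n, 30→(30−0)÷2=15=o, 44→(44−0)÷2=22=v, 10→(10−0)÷2=5=e, 24→(24−0)÷2=12=l.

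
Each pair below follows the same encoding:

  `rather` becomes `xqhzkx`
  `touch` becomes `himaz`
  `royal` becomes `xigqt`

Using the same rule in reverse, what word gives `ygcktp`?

r(17)→x(23) and a(0)→q(16) fit y≡5x+16 (mod 26); the inverse of 5 mod 26 is 21. This is an affine cipher: with a=0,…,z=25, each position x becomes (5x+16) mod 26.
Reversing it on ygcktp: y(24)→21·(24−16)≡12=m; g(6)→21·(6−16)≡24=y; c(2)→21·(2−16)≡18=s; k(10)→21·(10−16)≡4=e; t(19)→21·(19−16)≡11=l; p(15)→21·(15−16)≡5=f (all mod 26).

myself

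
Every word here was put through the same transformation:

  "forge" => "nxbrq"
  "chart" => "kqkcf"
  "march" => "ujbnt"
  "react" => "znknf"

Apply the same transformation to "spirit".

ayscug

In forge: f→n is +8, o→x is +9, r→b is +10, g→r is +11 — the shift increases by 1 each position. Letter i (0-indexed) is shifted by i+8, so successive shifts are 8, 9, 10, ….
For spirit: s+8=a, p+9=y, i+10=s, r+11=c, i+12=u, t+13=g.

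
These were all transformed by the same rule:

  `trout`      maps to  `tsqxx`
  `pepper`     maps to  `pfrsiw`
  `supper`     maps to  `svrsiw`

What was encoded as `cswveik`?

crusade

In trout: t→t is +0, r→s is +1, o→q is +2, u→x is +3 — the shift increases by 1 each position. Each letter shifts forward by its position index (0, 1, 2, …) — the shift grows by one for each successive letter.
Undoing it on cswveik: c−0=c, s−1=r, w−2=u, v−3=s, e−4=a, i−5=d, k−6=e.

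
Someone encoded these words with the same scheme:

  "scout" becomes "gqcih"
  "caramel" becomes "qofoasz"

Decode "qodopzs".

capable

Compare letters: s→g is +14, c→q is +14, o→c is +14 — a constant shift. It's a constant shift of +14 (ROT14).
Reversing it on qodopzs: q−14=c, o−14=a, d−14=p, o−14=a, p−14=b, z−14=l, s−14=e.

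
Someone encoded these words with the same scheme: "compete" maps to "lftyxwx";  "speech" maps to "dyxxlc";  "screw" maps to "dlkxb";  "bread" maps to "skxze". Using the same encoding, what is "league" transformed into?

c(2)→l(11) and o(14)→f(5) fit y≡19x+25 (mod 26); the inverse of 19 mod 26 is 11. Each letter's alphabet position (a=0..z=25) is mapped through 19·x+25 mod 26 — an affine cipher.
For league: l(11)→19·11+25≡0=a; e(4)→19·4+25≡23=x; a(0)→19·0+25≡25=z; g(6)→19·6+25≡9=j; u(20)→19·20+25≡15=p; e(4)→19·4+25≡23=x (all mod 26).

axzjpx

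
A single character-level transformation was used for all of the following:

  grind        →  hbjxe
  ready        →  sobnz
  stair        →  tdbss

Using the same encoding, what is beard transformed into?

Shifts by position in grind: pos 0: g→h (+1), pos 1: r→b (+10), pos 2: i→j (+1), pos 3: n→x (+10) — repeating every 2. The shifts repeat in a cycle of length 2: positions 0,1,… shift by +1, +10, then the pattern repeats.
For beard: b+1=c, e+10=o, a+1=b, r+10=b, d+1=e.

cobbe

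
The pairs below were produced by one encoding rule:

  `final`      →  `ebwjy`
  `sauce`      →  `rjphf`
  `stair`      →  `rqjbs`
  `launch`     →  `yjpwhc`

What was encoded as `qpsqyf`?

turtle

f(5)→e(4) and i(8)→b(1) fit y≡25x+9 (mod 26); the inverse of 25 mod 26 is 25. Treating letters as 0–25, the rule is x ↦ 25x + 9 (mod 26).
Undoing it on qpsqyf: q(16)→25·(16−9)≡19=t; p(15)→25·(15−9)≡20=u; s(18)→25·(18−9)≡17=r; q(16)→25·(16−9)≡19=t; y(24)→25·(24−9)≡11=l; f(5)→25·(5−9)≡4=e (all mod 26).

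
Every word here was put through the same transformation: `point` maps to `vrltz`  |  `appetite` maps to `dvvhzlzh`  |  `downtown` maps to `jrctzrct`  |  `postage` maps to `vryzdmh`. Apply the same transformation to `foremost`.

lrxhsryz

The shift depends on letter class: consonant p→v is +6, but vowel o→r is +3. Two shifts are in play — +3 for a/e/i/o/u, +6 for every other letter.
Applying it to foremost: f(cons)+6=l, o(vowel)+3=r, r(cons)+6=x, e(vowel)+3=h, m(cons)+6=s, o(vowel)+3=r, s(cons)+6=y, t(cons)+6=z.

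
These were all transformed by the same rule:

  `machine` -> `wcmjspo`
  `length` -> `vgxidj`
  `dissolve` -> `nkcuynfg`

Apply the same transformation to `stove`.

Shifts by position in machine: pos 0: m→w (+10), pos 1: a→c (+2), pos 2: c→m (+10), pos 3: h→j (+2) — repeating every 2. It's a Vigenère-style cipher with numeric key [10,2]: position i shifts by key[i mod 2].
On stove: s+10=c, t+2=v, o+10=y, v+2=x, e+10=o.

cvyxo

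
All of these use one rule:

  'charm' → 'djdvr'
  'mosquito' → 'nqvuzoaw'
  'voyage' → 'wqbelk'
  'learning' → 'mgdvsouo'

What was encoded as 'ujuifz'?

threat

In charm: c→d is +1, h→j is +2, a→d is +3, r→v is +4 — the shift increases by 1 each position. The shift increases by 1 at each position, starting from +1: 1, 2, 3, ….
Decoding ujuifz: u−1=t, j−2=h, u−3=r, i−4=e, f−5=a, z−6=t.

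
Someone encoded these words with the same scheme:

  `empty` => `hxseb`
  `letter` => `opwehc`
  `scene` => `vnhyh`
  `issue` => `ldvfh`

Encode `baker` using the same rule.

elnpu

Shifts by position in empty: pos 0: e→h (+3), pos 1: m→x (+11), pos 2: p→s (+3), pos 3: t→e (+11) — repeating every 2. A repeating key of period 2 is used — shifts +3, +11 over and over.
Applying it to baker: b+3=e, a+11=l, k+3=n, e+11=p, r+3=u.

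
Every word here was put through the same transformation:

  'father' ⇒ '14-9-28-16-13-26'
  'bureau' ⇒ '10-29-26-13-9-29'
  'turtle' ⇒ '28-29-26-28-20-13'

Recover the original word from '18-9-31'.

jaw

f is letter #6 and maps to 14: an offset of 8. The number is (letter's place in the alphabet, a=1) + 8.
Decoding 18-9-31: 18→(18−8)÷1=10=j, 9→(9−8)÷1=1=a, 31→(31−8)÷1=23=w.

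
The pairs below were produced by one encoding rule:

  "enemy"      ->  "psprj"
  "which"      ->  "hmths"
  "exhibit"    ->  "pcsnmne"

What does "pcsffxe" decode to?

It's a Vigenère-style cipher with numeric key [11,5]: position i shifts by key[i mod 2].
Reversing it on pcsffxe: p−11=e, c−5=x, s−11=h, f−5=a, f−11=u, x−5=s, e−11=t.

exhaust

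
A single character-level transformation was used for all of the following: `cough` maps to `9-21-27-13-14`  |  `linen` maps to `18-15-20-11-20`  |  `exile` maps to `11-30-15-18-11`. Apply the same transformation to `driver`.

10-24-15-28-11-24

The number is (letter's place in the alphabet, a=1) + 6.
Applying it to driver: d=4→10, r=18→24, i=9→15, v=22→28, e=5→11, r=18→24.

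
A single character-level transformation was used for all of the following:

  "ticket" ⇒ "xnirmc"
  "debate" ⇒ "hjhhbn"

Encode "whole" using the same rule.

The shift increases by 1 at each position, starting from +4: 4, 5, 6, ….
Applying it to whole: w+4=a, h+5=m, o+6=u, l+7=s, e+8=m.

amusm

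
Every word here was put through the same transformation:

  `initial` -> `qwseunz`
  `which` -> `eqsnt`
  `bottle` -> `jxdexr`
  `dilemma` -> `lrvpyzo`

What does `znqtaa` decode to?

region

The shift increases by 1 at each position, starting from +8: 8, 9, 10, ….
Decoding znqtaa: z−8=r, n−9=e, q−10=g, t−11=i, a−12=o, a−13=n.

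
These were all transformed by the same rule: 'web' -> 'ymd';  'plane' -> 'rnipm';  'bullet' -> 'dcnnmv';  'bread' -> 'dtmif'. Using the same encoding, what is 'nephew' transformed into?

pmrjmy

The rule splits by letter class: vowels +8, consonants +2.
For nephew: n(cons)+2=p, e(vowel)+8=m, p(cons)+2=r, h(cons)+2=j, e(vowel)+8=m, w(cons)+2=y.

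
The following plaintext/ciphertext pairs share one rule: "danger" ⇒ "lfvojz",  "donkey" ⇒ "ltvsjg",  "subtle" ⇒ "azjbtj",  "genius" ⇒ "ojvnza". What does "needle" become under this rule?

Two shifts are in play — +5 for a/e/i/o/u, +8 for every other letter.
On needle: n(cons)+8=v, e(vowel)+5=j, e(vowel)+5=j, d(cons)+8=l, l(cons)+8=t, e(vowel)+5=j.

vjjltj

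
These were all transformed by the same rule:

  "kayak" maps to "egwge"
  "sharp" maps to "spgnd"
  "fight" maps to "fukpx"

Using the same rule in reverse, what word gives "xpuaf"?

k(10)→e(4) and a(0)→g(6) fit y≡5x+6 (mod 26); the inverse of 5 mod 26 is 21. Each letter's alphabet position (a=0..z=25) is mapped through 5·x+6 mod 26 — an affine cipher.
Decoding xpuaf: x(23)→21·(23−6)≡19=t; p(15)→21·(15−6)≡7=h; u(20)→21·(20−6)≡8=i; a(0)→21·(0−6)≡4=e; f(5)→21·(5−6)≡5=f (all mod 26).

thief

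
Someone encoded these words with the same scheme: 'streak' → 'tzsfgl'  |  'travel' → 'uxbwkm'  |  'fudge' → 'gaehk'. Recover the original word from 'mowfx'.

liver

Shifts by position in streak: pos 0: s→t (+1), pos 1: t→z (+6), pos 2: r→s (+1), pos 3: e→f (+1), pos 4: a→g (+6), pos 5: k→l (+1) — repeating every 3. A repeating key of period 3 is used — shifts +1, +6, +1 over and over.
Reversing it on mowfx: m−1=l, o−6=i, w−1=v, f−1=e, x−6=r.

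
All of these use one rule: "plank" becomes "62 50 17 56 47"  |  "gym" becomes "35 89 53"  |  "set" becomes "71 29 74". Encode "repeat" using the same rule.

68 29 62 29 17 74

The formula is n = 3×(alphabet index, a=1) + 14.
On repeat: r=18→68, e=5→29, p=16→62, e=5→29, a=1→17, t=20→74.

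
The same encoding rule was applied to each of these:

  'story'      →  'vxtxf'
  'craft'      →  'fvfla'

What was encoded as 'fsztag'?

In story: s→v is +3, t→x is +4, o→t is +5, r→x is +6 — the shift increases by 1 each position. Each letter shifts forward by (position + 3), i.e. 3, 4, 5, … — the shift grows by one for each successive letter.
Decoding fsztag: f−3=c, s−4=o, z−5=u, t−6=n, a−7=t, g−8=y.

county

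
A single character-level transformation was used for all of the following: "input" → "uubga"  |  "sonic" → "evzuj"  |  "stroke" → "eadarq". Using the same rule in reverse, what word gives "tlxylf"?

helmet

A repeating key of period 3 is used — shifts +12, +7, +12 over and over.
Undoing it on tlxylf: t−12=h, l−7=e, x−12=l, y−12=m, l−7=e, f−12=t.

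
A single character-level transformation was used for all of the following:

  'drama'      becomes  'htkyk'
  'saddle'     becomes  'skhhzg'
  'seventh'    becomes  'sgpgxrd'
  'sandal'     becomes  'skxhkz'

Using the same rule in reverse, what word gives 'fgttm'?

ferry

d(3)→h(7) and r(17)→t(19) fit y≡25x+10 (mod 26); the inverse of 25 mod 26 is 25. This is an affine cipher: with a=0,…,z=25, each position x becomes (25x+10) mod 26.
Reversing it on fgttm: f(5)→25·(5−10)≡5=f; g(6)→25·(6−10)≡4=e; t(19)→25·(19−10)≡17=r; t(19)→25·(19−10)≡17=r; m(12)→25·(12−10)≡24=y (all mod 26).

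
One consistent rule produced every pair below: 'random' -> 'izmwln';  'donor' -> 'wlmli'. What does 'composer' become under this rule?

Letters are reflected about the middle of the alphabet (position → 25−position): Atbash.
Applying it to composer: c↔x, o↔l, m↔n, p↔k, o↔l, s↔h, e↔v, r↔i.

xlnklhvi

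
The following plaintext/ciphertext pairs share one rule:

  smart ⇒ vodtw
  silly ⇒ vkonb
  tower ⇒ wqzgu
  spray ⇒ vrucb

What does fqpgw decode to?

Shifts by position in smart: pos 0: s→v (+3), pos 1: m→o (+2), pos 2: a→d (+3), pos 3: r→t (+2) — repeating every 2. The shifts repeat in a cycle of length 2: positions 0,1,… shift by +3, +2, then the pattern repeats.
Reversing it on fqpgw: f−3=c, q−2=o, p−3=m, g−2=e, w−3=t.

comet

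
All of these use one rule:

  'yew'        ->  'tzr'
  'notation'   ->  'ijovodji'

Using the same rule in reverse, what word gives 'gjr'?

Compare letters: y→t is +21, e→z is +21, w→r is +21 — a constant shift. This is a Caesar cipher with shift 21.
Undoing it on gjr: g−21=l, j−21=o, r−21=w.

low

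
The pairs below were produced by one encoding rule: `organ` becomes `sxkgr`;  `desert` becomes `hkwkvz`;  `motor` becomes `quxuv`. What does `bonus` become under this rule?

furaw

Shifts by position in organ: pos 0: o→s (+4), pos 1: r→x (+6), pos 2: g→k (+4), pos 3: a→g (+6) — repeating every 2. The shifts repeat in a cycle of length 2: positions 0,1,… shift by +4, +6, then the pattern repeats.
Applying it to bonus: b+4=f, o+6=u, n+4=r, u+6=a, s+4=w.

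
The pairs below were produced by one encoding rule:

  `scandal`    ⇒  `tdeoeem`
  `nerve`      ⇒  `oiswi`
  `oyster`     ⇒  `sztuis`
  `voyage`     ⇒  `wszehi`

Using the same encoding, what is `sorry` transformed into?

tsssz

Two shifts are in play — +4 for a/e/i/o/u, +1 for every other letter.
For sorry: s(cons)+1=t, o(vowel)+4=s, r(cons)+1=s, r(cons)+1=s, y(cons)+1=z.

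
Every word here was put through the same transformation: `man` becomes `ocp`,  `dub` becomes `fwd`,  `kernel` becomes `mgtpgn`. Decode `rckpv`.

Compare letters: m→o is +2, a→c is +2, n→p is +2 — a constant shift. Each letter is shifted forward by 2 in the alphabet (a Caesar shift of +2).
Undoing it on rckpv: r−2=p, c−2=a, k−2=i, p−2=n, v−2=t.

paint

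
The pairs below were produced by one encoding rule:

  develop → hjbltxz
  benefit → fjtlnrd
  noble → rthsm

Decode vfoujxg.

rainbow

In develop: d→h is +4, e→j is +5, v→b is +6, e→l is +7 — the shift increases by 1 each position. Letter i (0-indexed) is shifted by i+4, so successive shifts are 4, 5, 6, ….
Decoding vfoujxg: v−4=r, f−5=a, o−6=i, u−7=n, j−8=b, x−9=o, g−10=w.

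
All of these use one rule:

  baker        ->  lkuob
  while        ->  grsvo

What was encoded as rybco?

horse

Compare letters: b→l is +10, a→k is +10, k→u is +10 — a constant shift. Every letter moves 10 places later in the alphabet, wrapping around z→a.
Decoding rybco: r−10=h, y−10=o, b−10=r, c−10=s, o−10=e.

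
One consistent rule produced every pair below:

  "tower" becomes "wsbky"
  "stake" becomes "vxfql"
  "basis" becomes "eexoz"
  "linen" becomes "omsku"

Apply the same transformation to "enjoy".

In tower: t→w is +3, o→s is +4, w→b is +5, e→k is +6 — the shift increases by 1 each position. Letter i (0-indexed) is shifted by i+3, so successive shifts are 3, 4, 5, ….
For enjoy: e+3=h, n+4=r, j+5=o, o+6=u, y+7=f.

hrouf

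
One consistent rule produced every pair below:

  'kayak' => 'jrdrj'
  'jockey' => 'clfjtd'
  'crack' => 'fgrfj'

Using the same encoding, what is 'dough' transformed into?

mlbho

This is an affine cipher: with a=0,…,z=25, each position x becomes (7x+17) mod 26.
For dough: d(3)→7·3+17≡12=m; o(14)→7·14+17≡11=l; u(20)→7·20+17≡1=b; g(6)→7·6+17≡7=h; h(7)→7·7+17≡14=o (all mod 26).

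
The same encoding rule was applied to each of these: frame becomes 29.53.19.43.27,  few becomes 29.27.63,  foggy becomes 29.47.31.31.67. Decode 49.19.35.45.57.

f(#6)→29 and r(#18)→53: differences scale by 2, so n = 2·pos + 17. The formula is n = 2×(alphabet index, a=1) + 17.
Decoding 49.19.35.45.57: 49→(49−17)÷2=16=p, 19→(19−17)÷2=1=a, 35→(35−17)÷2=9=i, 45→(45−17)÷2=14=n, 57→(57−17)÷2=20=t.

paint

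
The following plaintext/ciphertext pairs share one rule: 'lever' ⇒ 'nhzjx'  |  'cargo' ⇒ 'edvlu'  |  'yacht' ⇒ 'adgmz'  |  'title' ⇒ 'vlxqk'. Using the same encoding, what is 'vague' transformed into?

In lever: l→n is +2, e→h is +3, v→z is +4, e→j is +5 — the shift increases by 1 each position. Each letter shifts forward by (position + 2), i.e. 2, 3, 4, … — the shift grows by one for each successive letter.
On vague: v+2=x, a+3=d, g+4=k, u+5=z, e+6=k.

xdkzk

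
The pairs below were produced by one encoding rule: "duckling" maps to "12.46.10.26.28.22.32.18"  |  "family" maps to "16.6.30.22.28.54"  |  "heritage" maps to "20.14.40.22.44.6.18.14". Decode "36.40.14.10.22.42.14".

d(#4)→12 and u(#21)→46: differences scale by 2, so n = 2·pos + 4. The formula is n = 2×(alphabet index, a=1) + 4.
Reversing it on 36.40.14.10.22.42.14: 36→(36−4)÷2=16=p, 40→(40−4)÷2=18=r, 14→(14−4)÷2=5=e, 10→(10−4)÷2=3=c, 22→(22−4)÷2=9=i, 42→(42−4)÷2=19=s, 14→(14−4)÷2=5=e.

precise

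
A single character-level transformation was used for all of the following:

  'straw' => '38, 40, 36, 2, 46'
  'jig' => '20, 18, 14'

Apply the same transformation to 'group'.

14, 36, 30, 42, 32

s(#19)→38 and t(#20)→40: differences scale by 2, so n = 2·pos + 0. Each letter becomes 2×(its alphabet position, a=1..z=26).
For group: g=7→14, r=18→36, o=15→30, u=21→42, p=16→32.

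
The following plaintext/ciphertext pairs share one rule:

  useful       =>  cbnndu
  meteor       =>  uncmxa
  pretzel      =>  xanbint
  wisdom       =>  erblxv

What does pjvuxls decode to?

hammock

A repeating key of period 3 is used — shifts +8, +9, +9 over and over.
Reversing it on pjvuxls: p−8=h, j−9=a, v−9=m, u−8=m, x−9=o, l−9=c, s−8=k.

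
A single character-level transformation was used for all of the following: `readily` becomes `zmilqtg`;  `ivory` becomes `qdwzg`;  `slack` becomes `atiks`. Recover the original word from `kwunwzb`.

comfort

Compare letters: r→z is +8, e→m is +8, a→i is +8 — a constant shift. Every letter moves 8 places later in the alphabet, wrapping around z→a.
Decoding kwunwzb: k−8=c, w−8=o, u−8=m, n−8=f, w−8=o, z−8=r, b−8=t.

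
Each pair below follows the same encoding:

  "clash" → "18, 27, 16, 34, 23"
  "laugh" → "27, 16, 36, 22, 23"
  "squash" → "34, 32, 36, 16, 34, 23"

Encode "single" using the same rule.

34, 24, 29, 22, 27, 20

Each letter is replaced by its alphabet position (a=1..z=26) + 15.
For single: s=19→34, i=9→24, n=14→29, g=7→22, l=12→27, e=5→20.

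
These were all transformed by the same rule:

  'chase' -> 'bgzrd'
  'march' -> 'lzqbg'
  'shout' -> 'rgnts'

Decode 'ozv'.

Compare letters: c→b is +25, h→g is +25, a→z is +25 — a constant shift. Every letter moves 25 places later in the alphabet, wrapping around z→a.
Decoding ozv: o−25=p, z−25=a, v−25=w.

paw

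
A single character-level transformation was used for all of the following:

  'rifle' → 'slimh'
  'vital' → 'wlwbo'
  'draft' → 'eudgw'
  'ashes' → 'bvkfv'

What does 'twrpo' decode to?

A repeating key of period 3 is used — shifts +1, +3, +3 over and over.
Reversing it on twrpo: t−1=s, w−3=t, r−3=o, p−1=o, o−3=l.

stool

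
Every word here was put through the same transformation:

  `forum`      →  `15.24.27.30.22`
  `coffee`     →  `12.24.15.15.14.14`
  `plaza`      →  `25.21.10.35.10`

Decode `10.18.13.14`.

f is letter #6 and maps to 15: an offset of 9. Letters become their 1-based position plus 9 (so a→10, b→11, …).
Undoing it on 10.18.13.14: 10→(10−9)÷1=1=a, 18→(18−9)÷1=9=i, 13→(13−9)÷1=4=d, 14→(14−9)÷1=5=e.

aide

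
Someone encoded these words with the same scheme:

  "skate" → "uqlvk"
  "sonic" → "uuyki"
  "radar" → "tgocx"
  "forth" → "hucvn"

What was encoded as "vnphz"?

theft

Shifts by position in skate: pos 0: s→u (+2), pos 1: k→q (+6), pos 2: a→l (+11), pos 3: t→v (+2), pos 4: e→k (+6) — repeating every 3. The shifts repeat in a cycle of length 3: positions 0,1,… shift by +2, +6, +11, then the pattern repeats.
Reversing it on vnphz: v−2=t, n−6=h, p−11=e, h−2=f, z−6=t.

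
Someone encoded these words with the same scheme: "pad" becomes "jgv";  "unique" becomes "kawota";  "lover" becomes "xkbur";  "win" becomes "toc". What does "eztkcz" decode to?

The output letters match the input read backwards, each shifted +6: pad reversed is dap. Read the word backwards and shift each letter +6.
Reversing it on eztkcz: shift back: e−6=y, z−6=t, t−6=n, k−6=e, c−6=w, z−6=t → ytnewt; then reverse → twenty.

twenty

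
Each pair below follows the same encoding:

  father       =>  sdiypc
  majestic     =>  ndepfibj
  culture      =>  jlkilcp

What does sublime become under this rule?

flgkbnp

Treating letters as 0–25, the rule is x ↦ 3x + 3 (mod 26).
For sublime: s(18)→3·18+3≡5=f; u(20)→3·20+3≡11=l; b(1)→3·1+3≡6=g; l(11)→3·11+3≡10=k; i(8)→3·8+3≡1=b; m(12)→3·12+3≡13=n; e(4)→3·4+3≡15=p (all mod 26).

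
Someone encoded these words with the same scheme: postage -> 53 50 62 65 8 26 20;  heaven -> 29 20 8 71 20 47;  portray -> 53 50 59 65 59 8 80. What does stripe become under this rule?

62 65 59 32 53 20

p(#16)→53 and o(#15)→50: differences scale by 3, so n = 3·pos + 5. Each letter becomes 3×(its alphabet position, a=1..z=26) + 5.
Applying it to stripe: s=19→62, t=20→65, r=18→59, i=9→32, p=16→53, e=5→20.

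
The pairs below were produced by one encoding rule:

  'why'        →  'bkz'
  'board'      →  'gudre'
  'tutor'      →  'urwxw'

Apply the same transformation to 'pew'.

The output letters match the input read backwards, each shifted +3: why reversed is yhw. Two steps: reverse the string, then apply a Caesar shift of +3.
Applying it to pew: reverse → wep; then shift: w+3=z, e+3=h, p+3=s.

zhs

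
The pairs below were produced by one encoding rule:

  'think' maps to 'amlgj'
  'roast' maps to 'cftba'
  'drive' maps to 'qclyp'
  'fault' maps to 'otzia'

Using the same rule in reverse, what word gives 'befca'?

sport

t(19)→a(0) and h(7)→m(12) fit y≡25x+19 (mod 26); the inverse of 25 mod 26 is 25. Treating letters as 0–25, the rule is x ↦ 25x + 19 (mod 26).
Decoding befca: b(1)→25·(1−19)≡18=s; e(4)→25·(4−19)≡15=p; f(5)→25·(5−19)≡14=o; c(2)→25·(2−19)≡17=r; a(0)→25·(0−19)≡19=t (all mod 26).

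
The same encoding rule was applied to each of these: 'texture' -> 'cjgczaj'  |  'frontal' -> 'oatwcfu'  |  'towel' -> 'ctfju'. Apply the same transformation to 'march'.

vfalq

The shift depends on letter class: consonant t→c is +9, but vowel e→j is +5. Two shifts are in play — +5 for a/e/i/o/u, +9 for every other letter.
For march: m(cons)+9=v, a(vowel)+5=f, r(cons)+9=a, c(cons)+9=l, h(cons)+9=q.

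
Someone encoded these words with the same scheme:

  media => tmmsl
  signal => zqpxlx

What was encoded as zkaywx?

scroll

In media: m→t is +7, e→m is +8, d→m is +9, i→s is +10 — the shift increases by 1 each position. Each letter shifts forward by (position + 7), i.e. 7, 8, 9, … — the shift grows by one for each successive letter.
Decoding zkaywx: z−7=s, k−8=c, a−9=r, y−10=o, w−11=l, x−12=l.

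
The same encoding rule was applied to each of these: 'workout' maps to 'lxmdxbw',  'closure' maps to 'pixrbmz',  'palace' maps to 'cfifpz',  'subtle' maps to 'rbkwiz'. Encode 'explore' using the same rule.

w(22)→l(11) and o(14)→x(23) fit y≡5x+5 (mod 26); the inverse of 5 mod 26 is 21. Each letter's alphabet position (a=0..z=25) is mapped through 5·x+5 mod 26 — an affine cipher.
Applying it to explore: e(4)→5·4+5≡25=z; x(23)→5·23+5≡16=q; p(15)→5·15+5≡2=c; l(11)→5·11+5≡8=i; o(14)→5·14+5≡23=x; r(17)→5·17+5≡12=m; e(4)→5·4+5≡25=z (all mod 26).

zqcixmz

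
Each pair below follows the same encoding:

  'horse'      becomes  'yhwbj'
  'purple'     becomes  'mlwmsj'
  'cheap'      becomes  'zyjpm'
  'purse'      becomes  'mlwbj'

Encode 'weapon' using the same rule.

vjpmhc

h(7)→y(24) and o(14)→h(7) fit y≡5x+15 (mod 26); the inverse of 5 mod 26 is 21. Treating letters as 0–25, the rule is x ↦ 5x + 15 (mod 26).
On weapon: w(22)→5·22+15≡21=v; e(4)→5·4+15≡9=j; a(0)→5·0+15≡15=p; p(15)→5·15+15≡12=m; o(14)→5·14+15≡7=h; n(13)→5·13+15≡2=c (all mod 26).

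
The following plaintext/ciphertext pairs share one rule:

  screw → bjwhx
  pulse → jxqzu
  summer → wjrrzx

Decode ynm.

The output letters match the input read backwards, each shifted +5: screw reversed is wercs. The word is reversed, then every letter is shifted forward by 5.
Reversing it on ynm: shift back: y−5=t, n−5=i, m−5=h → tih; then reverse → hit.

hit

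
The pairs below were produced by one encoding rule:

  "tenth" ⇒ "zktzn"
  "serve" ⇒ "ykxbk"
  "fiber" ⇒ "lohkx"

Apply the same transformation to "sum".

Every letter moves 6 places later in the alphabet, wrapping around z→a.
On sum: s+6=y, u+6=a, m+6=s.

yas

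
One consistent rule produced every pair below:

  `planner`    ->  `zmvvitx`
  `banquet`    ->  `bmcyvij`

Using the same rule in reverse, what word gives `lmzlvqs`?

kindred

The output letters match the input read backwards, each shifted +8: planner reversed is rennalp. Read the word backwards and shift each letter +8.
Reversing it on lmzlvqs: shift back: l−8=d, m−8=e, z−8=r, l−8=d, v−8=n, q−8=i, s−8=k → derdnik; then reverse → kindred.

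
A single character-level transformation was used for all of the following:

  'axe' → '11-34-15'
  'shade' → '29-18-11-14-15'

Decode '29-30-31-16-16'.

stuff

Letters become their 1-based position plus 10 (so a→11, b→12, …).
Reversing it on 29-30-31-16-16: 29→(29−10)÷1=19=s, 30→(30−10)÷1=20=t, 31→(31−10)÷1=21=u, 16→(16−10)÷1=6=f, 16→(16−10)÷1=6=f.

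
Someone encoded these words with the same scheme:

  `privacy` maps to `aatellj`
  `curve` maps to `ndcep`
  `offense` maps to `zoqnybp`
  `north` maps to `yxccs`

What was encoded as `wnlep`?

Shifts by position in privacy: pos 0: p→a (+11), pos 1: r→a (+9), pos 2: i→t (+11), pos 3: v→e (+9) — repeating every 2. The shifts repeat in a cycle of length 2: positions 0,1,… shift by +11, +9, then the pattern repeats.
Reversing it on wnlep: w−11=l, n−9=e, l−11=a, e−9=v, p−11=e.

leave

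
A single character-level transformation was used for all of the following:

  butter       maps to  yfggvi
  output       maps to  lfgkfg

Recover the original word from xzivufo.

careful

Each letter is replaced by its mirror in the alphabet: a↔z, b↔y, c↔x, and so on (the Atbash cipher).
Decoding xzivufo: x↔c, z↔a, i↔r, v↔e, u↔f, f↔u, o↔l.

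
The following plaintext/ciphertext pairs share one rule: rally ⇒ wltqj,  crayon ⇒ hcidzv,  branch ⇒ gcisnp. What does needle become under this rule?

Shifts by position in rally: pos 0: r→w (+5), pos 1: a→l (+11), pos 2: l→t (+8), pos 3: l→q (+5), pos 4: y→j (+11) — repeating every 3. A repeating key of period 3 is used — shifts +5, +11, +8 over and over.
Applying it to needle: n+5=s, e+11=p, e+8=m, d+5=i, l+11=w, e+8=m.

spmiwm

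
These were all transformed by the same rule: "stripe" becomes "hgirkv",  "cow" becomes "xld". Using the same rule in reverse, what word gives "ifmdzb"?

runway

Each pair mirrors across the alphabet (s↔h, t↔g, r↔i): positions sum to 25. Letters are reflected about the middle of the alphabet (position → 25−position): Atbash.
Decoding ifmdzb: i↔r, f↔u, m↔n, d↔w, z↔a, b↔y.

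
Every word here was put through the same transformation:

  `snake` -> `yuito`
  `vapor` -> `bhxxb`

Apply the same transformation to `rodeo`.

xvlny

In snake: s→y is +6, n→u is +7, a→i is +8, k→t is +9 — the shift increases by 1 each position. Each letter shifts forward by (position + 6), i.e. 6, 7, 8, … — the shift grows by one for each successive letter.
Applying it to rodeo: r+6=x, o+7=v, d+8=l, e+9=n, o+10=y.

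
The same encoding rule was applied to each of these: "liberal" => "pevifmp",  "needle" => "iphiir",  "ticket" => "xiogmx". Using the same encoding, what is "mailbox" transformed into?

bsfpmeq

The word is reversed, then every letter is shifted forward by 4.
On mailbox: reverse → xobliam; then shift: x+4=b, o+4=s, b+4=f, l+4=p, i+4=m, a+4=e, m+4=q.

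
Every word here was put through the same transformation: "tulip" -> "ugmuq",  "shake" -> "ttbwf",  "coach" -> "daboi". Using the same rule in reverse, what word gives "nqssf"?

merge

Shifts by position in tulip: pos 0: t→u (+1), pos 1: u→g (+12), pos 2: l→m (+1), pos 3: i→u (+12) — repeating every 2. The shifts repeat in a cycle of length 2: positions 0,1,… shift by +1, +12, then the pattern repeats.
Undoing it on nqssf: n−1=m, q−12=e, s−1=r, s−12=g, f−1=e.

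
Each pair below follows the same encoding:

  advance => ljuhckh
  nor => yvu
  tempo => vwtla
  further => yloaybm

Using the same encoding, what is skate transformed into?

The output letters match the input read backwards, each shifted +7: advance reversed is ecnavda. Two steps: reverse the string, then apply a Caesar shift of +7.
On skate: reverse → etaks; then shift: e+7=l, t+7=a, a+7=h, k+7=r, s+7=z.

lahrz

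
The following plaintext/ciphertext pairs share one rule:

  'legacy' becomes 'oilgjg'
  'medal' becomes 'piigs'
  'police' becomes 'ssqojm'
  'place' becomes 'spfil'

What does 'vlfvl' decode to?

shape

In legacy: l→o is +3, e→i is +4, g→l is +5, a→g is +6 — the shift increases by 1 each position. Letter i (0-indexed) is shifted by i+3, so successive shifts are 3, 4, 5, ….
Reversing it on vlfvl: v−3=s, l−4=h, f−5=a, v−6=p, l−7=e.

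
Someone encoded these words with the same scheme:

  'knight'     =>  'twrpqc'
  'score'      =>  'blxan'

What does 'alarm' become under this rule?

Compare letters: k→t is +9, n→w is +9, i→r is +9 — a constant shift. This is a Caesar cipher with shift 9.
On alarm: a+9=j, l+9=u, a+9=j, r+9=a, m+9=v.

jujav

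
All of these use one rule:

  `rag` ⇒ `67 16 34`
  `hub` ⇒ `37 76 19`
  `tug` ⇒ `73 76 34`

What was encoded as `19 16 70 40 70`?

basis

The formula is n = 3×(alphabet index, a=1) + 13.
Decoding 19 16 70 40 70: 19→(19−13)÷3=2=b, 16→(16−13)÷3=1=a, 70→(70−13)÷3=19=s, 40→(40−13)÷3=9=i, 70→(70−13)÷3=19=s.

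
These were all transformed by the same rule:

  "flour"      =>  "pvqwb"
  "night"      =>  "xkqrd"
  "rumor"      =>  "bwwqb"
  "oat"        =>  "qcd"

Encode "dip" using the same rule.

nkz

The shift depends on letter class: consonant f→p is +10, but vowel o→q is +2. Vowels shift forward by 2 and consonants shift forward by 10.
On dip: d(cons)+10=n, i(vowel)+2=k, p(cons)+10=z.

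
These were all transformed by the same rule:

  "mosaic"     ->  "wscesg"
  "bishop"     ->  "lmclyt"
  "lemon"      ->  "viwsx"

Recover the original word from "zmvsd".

pilot

Shifts by position in mosaic: pos 0: m→w (+10), pos 1: o→s (+4), pos 2: s→c (+10), pos 3: a→e (+4) — repeating every 2. It's a Vigenère-style cipher with numeric key [10,4]: position i shifts by key[i mod 2].
Reversing it on zmvsd: z−10=p, m−4=i, v−10=l, s−4=o, d−10=t.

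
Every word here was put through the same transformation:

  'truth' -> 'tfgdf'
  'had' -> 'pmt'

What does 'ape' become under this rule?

qbm

Two steps: reverse the string, then apply a Caesar shift of +12.
For ape: reverse → epa; then shift: e+12=q, p+12=b, a+12=m.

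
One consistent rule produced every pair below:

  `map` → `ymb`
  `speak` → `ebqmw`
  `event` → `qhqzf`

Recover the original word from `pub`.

Compare letters: m→y is +12, a→m is +12, p→b is +12 — a constant shift. Every letter moves 12 places later in the alphabet, wrapping around z→a.
Reversing it on pub: p−12=d, u−12=i, b−12=p.

dip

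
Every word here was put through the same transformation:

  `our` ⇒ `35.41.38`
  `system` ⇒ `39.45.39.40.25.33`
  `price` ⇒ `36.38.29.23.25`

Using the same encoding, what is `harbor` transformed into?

o is letter #15 and maps to 35: an offset of 20. Each letter is replaced by its alphabet position (a=1..z=26) + 20.
For harbor: h=8→28, a=1→21, r=18→38, b=2→22, o=15→35, r=18→38.

28.21.38.22.35.38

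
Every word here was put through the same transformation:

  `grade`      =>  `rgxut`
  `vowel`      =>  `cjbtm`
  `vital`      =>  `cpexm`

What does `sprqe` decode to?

g(6)→r(17) and r(17)→g(6) fit y≡25x+23 (mod 26); the inverse of 25 mod 26 is 25. This is an affine cipher: with a=0,…,z=25, each position x becomes (25x+23) mod 26.
Reversing it on sprqe: s(18)→25·(18−23)≡5=f; p(15)→25·(15−23)≡8=i; r(17)→25·(17−23)≡6=g; q(16)→25·(16−23)≡7=h; e(4)→25·(4−23)≡19=t (all mod 26).

fight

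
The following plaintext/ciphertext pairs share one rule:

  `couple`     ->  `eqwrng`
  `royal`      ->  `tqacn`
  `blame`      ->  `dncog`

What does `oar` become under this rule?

It's a constant shift of +2 (ROT2).
For oar: o+2=q, a+2=c, r+2=t.

qct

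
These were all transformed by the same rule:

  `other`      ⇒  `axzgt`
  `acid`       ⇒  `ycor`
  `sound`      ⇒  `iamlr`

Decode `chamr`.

This is an affine cipher: with a=0,…,z=25, each position x becomes (15x+24) mod 26.
Undoing it on chamr: c(2)→7·(2−24)≡2=c; h(7)→7·(7−24)≡11=l; a(0)→7·(0−24)≡14=o; m(12)→7·(12−24)≡20=u; r(17)→7·(17−24)≡3=d (all mod 26).

cloud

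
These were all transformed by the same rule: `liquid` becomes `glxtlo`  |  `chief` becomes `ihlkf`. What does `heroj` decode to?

globe

The output letters match the input read backwards, each shifted +3: liquid reversed is diuqil. Read the word backwards and shift each letter +3.
Undoing it on heroj: shift back: h−3=e, e−3=b, r−3=o, o−3=l, j−3=g → ebolg; then reverse → globe.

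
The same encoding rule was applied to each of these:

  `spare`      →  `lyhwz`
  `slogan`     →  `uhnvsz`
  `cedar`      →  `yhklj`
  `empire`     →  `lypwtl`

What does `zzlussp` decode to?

The output letters match the input read backwards, each shifted +7: spare reversed is eraps. Read the word backwards and shift each letter +7.
Decoding zzlussp: shift back: z−7=s, z−7=s, l−7=e, u−7=n, s−7=l, s−7=l, p−7=i → ssenlli; then reverse → illness.

illness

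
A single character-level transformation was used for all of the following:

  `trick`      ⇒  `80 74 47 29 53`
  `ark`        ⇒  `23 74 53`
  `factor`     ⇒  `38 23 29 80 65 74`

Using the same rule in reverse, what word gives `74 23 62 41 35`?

range

t(#20)→80 and r(#18)→74: differences scale by 3, so n = 3·pos + 20. The formula is n = 3×(alphabet index, a=1) + 20.
Undoing it on 74 23 62 41 35: 74→(74−20)÷3=18=r, 23→(23−20)÷3=1=a, 62→(62−20)÷3=14=n, 41→(41−20)÷3=7=g, 35→(35−20)÷3=5=e.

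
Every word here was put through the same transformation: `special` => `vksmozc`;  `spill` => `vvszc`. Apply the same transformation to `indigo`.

The output letters match the input read backwards, each shifted +10: special reversed is laiceps. Read the word backwards and shift each letter +10.
Applying it to indigo: reverse → ogidni; then shift: o+10=y, g+10=q, i+10=s, d+10=n, n+10=x, i+10=s.

yqsnxs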